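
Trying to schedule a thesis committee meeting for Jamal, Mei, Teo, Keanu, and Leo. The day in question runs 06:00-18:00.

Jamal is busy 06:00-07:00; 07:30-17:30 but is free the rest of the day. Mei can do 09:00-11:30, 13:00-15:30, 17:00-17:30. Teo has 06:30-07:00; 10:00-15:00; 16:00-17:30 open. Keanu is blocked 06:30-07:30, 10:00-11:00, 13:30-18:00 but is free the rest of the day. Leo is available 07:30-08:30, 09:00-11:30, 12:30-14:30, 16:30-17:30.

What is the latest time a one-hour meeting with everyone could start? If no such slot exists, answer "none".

none

Jamal free: 07:00-07:30, 17:30-18:00 (invert busy blocks within the working day).
Mei free: 09:00-11:30, 13:00-15:30, 17:00-17:30.
Teo free: 06:30-07:00, 10:00-15:00, 16:00-17:30.
Keanu free: 06:00-06:30, 07:30-10:00, 11:00-13:30 (invert busy blocks within the working day).
Leo free: 07:30-08:30, 09:00-11:30, 12:30-14:30, 16:30-17:30.
Jamal ∩ Mei: ∅.
Jamal ∩ Mei ∩ Teo: ∅.
Jamal ∩ Mei ∩ Teo ∩ Keanu: ∅.
Jamal ∩ Mei ∩ Teo ∩ Keanu ∩ Leo: ∅.
There is no time when everyone is free.
No common window is at least 60 minutes long.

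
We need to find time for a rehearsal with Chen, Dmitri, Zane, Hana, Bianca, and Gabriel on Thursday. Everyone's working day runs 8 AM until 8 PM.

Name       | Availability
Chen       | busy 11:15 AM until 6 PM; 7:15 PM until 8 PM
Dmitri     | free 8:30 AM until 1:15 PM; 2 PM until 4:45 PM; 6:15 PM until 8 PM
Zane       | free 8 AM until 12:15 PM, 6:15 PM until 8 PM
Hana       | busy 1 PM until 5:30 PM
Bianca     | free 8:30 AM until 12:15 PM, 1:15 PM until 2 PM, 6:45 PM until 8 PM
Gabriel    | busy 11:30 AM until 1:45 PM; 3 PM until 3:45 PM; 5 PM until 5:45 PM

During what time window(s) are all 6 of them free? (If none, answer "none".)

Chen free: 08:00-11:15, 18:00-19:15 (invert busy blocks within the working day).
Dmitri free: 08:30-13:15, 14:00-16:45, 18:15-20:00.
Zane free: 08:00-12:15, 18:15-20:00.
Hana free: 08:00-13:00, 17:30-20:00 (invert busy blocks within the working day).
Bianca free: 08:30-12:15, 13:15-14:00, 18:45-20:00.
Gabriel free: 08:00-11:30, 13:45-15:00, 15:45-17:00, 17:45-20:00 (invert busy blocks within the working day).
Chen ∩ Dmitri: 08:30-11:15, 18:15-19:15.
Chen ∩ Dmitri ∩ Zane: 08:30-11:15, 18:15-19:15.
Chen ∩ Dmitri ∩ Zane ∩ Hana: 08:30-11:15, 18:15-19:15.
Chen ∩ Dmitri ∩ Zane ∩ Hana ∩ Bianca: 08:30-11:15, 18:45-19:15.
Chen ∩ Dmitri ∩ Zane ∩ Hana ∩ Bianca ∩ Gabriel: 08:30-11:15, 18:45-19:15.
So the common availability across everyone is 08:30-11:15, 18:45-19:15.

08:30-11:15, 18:45-19:15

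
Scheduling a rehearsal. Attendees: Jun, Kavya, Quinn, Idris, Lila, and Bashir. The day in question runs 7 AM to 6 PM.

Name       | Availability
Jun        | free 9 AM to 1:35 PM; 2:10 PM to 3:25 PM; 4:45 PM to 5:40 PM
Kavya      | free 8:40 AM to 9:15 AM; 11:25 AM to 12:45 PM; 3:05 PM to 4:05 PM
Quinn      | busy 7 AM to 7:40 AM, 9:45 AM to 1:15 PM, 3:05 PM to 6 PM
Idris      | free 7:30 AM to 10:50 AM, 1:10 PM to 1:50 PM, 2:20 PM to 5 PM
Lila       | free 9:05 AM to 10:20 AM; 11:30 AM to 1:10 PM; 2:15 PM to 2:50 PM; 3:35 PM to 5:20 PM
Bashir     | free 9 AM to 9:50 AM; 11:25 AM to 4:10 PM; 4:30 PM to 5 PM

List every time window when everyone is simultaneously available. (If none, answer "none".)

Jun free: 09:00-13:35, 14:10-15:25, 16:45-17:40.
Kavya free: 08:40-09:15, 11:25-12:45, 15:05-16:05.
Quinn free: 07:40-09:45, 13:15-15:05 (invert busy blocks within the working day).
Idris free: 07:30-10:50, 13:10-13:50, 14:20-17:00.
Lila free: 09:05-10:20, 11:30-13:10, 14:15-14:50, 15:35-17:20.
Bashir free: 09:00-09:50, 11:25-16:10, 16:30-17:00.
Jun ∩ Kavya: 09:00-09:15, 11:25-12:45, 15:05-15:25.
Jun ∩ Kavya ∩ Quinn: 09:00-09:15.
Jun ∩ Kavya ∩ Quinn ∩ Idris: 09:00-09:15.
Jun ∩ Kavya ∩ Quinn ∩ Idris ∩ Lila: 09:05-09:15.
Jun ∩ Kavya ∩ Quinn ∩ Idris ∩ Lila ∩ Bashir: 09:05-09:15.

09:05-09:15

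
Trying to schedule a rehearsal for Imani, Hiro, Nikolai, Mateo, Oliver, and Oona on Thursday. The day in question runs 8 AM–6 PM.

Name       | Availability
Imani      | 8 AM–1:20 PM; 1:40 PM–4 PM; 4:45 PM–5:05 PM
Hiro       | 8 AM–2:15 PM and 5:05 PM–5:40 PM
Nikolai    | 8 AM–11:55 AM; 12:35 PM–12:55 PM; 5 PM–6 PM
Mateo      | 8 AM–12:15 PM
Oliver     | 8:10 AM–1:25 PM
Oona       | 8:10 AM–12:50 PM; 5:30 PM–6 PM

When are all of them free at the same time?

Imani ∩ Hiro: 08:00-13:20, 13:40-14:15.
Imani ∩ Hiro ∩ Nikolai: 08:00-11:55, 12:35-12:55.
Imani ∩ Hiro ∩ Nikolai ∩ Mateo: 08:00-11:55.
Imani ∩ Hiro ∩ Nikolai ∩ Mateo ∩ Oliver: 08:10-11:55.
Imani ∩ Hiro ∩ Nikolai ∩ Mateo ∩ Oliver ∩ Oona: 08:10-11:55.

08:10-11:55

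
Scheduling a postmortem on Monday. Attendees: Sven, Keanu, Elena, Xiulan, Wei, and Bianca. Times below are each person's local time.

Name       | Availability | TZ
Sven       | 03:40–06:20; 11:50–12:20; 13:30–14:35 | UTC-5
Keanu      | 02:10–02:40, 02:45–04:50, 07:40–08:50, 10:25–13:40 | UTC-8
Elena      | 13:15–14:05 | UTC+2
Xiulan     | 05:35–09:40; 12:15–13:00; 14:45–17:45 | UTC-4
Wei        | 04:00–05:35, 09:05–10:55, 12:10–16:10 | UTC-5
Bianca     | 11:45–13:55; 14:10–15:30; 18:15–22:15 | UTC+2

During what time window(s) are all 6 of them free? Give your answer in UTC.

Sven in UTC: 08:40-11:20, 16:50-17:20, 18:30-19:35 (add 5h to convert from UTC-5).
Keanu in UTC: 10:10-10:40, 10:45-12:50, 15:40-16:50, 18:25-21:40 (add 8h to convert from UTC-8).
Elena in UTC: 11:15-12:05 (subtract 2h to convert from UTC+2).
Xiulan in UTC: 09:35-13:40, 16:15-17:00, 18:45-21:45 (add 4h to convert from UTC-4).
Wei in UTC: 09:00-10:35, 14:05-15:55, 17:10-21:10 (add 5h to convert from UTC-5).
Bianca in UTC: 09:45-11:55, 12:10-13:30, 16:15-20:15 (subtract 2h to convert from UTC+2).
Sven ∩ Keanu: 10:10-10:40, 10:45-11:20, 18:30-19:35.
Sven ∩ Keanu ∩ Elena: 11:15-11:20.
Sven ∩ Keanu ∩ Elena ∩ Xiulan: 11:15-11:20.
Sven ∩ Keanu ∩ Elena ∩ Xiulan ∩ Wei: ∅.
Sven ∩ Keanu ∩ Elena ∩ Xiulan ∩ Wei ∩ Bianca: ∅.
There is no time when everyone is free.

none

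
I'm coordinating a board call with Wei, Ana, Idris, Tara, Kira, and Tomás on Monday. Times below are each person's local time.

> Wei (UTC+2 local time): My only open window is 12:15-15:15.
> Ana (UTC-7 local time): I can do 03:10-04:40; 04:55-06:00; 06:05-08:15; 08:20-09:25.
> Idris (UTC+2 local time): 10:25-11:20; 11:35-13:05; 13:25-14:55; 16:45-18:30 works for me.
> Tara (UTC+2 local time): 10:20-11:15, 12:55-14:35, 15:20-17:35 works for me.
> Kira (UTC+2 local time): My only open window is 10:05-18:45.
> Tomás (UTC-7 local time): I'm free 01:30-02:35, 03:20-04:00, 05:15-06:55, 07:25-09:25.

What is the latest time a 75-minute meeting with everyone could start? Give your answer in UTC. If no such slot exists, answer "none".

none

Wei in UTC: 10:15-13:15 (subtract 2h to convert from UTC+2).
Ana in UTC: 10:10-11:40, 11:55-13:00, 13:05-15:15, 15:20-16:25 (add 7h to convert from UTC-7).
Idris in UTC: 08:25-09:20, 09:35-11:05, 11:25-12:55, 14:45-16:30 (subtract 2h to convert from UTC+2).
Tara in UTC: 08:20-09:15, 10:55-12:35, 13:20-15:35 (subtract 2h to convert from UTC+2).
Kira in UTC: 08:05-16:45 (subtract 2h to convert from UTC+2).
Tomás in UTC: 08:30-09:35, 10:20-11:00, 12:15-13:55, 14:25-16:25 (add 7h to convert from UTC-7).
Wei ∩ Ana: 10:15-11:40, 11:55-13:00, 13:05-13:15.
Wei ∩ Ana ∩ Idris: 10:15-11:05, 11:25-11:40, 11:55-12:55.
Wei ∩ Ana ∩ Idris ∩ Tara: 10:55-11:05, 11:25-11:40, 11:55-12:35.
Wei ∩ Ana ∩ Idris ∩ Tara ∩ Kira: 10:55-11:05, 11:25-11:40, 11:55-12:35.
Wei ∩ Ana ∩ Idris ∩ Tara ∩ Kira ∩ Tomás: 10:55-11:00, 12:15-12:35.
No common window is at least 75 minutes long.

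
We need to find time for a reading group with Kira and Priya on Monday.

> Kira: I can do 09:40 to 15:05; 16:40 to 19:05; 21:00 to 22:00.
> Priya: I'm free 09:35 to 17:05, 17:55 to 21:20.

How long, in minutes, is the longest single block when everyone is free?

Kira ∩ Priya: 09:40-15:05, 16:40-17:05, 17:55-19:05, 21:00-21:20.
The longest is 09:40-15:05 at 325 minutes.

325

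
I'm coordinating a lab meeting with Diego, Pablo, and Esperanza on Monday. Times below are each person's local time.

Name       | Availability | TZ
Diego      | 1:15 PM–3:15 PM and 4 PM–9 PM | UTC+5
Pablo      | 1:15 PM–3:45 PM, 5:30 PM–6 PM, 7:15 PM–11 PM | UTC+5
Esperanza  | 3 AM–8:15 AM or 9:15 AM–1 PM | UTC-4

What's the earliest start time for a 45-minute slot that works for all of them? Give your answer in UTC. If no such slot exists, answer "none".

08:15

Diego in UTC: 08:15-10:15, 11:00-16:00 (subtract 5h to convert from UTC+5).
Pablo in UTC: 08:15-10:45, 12:30-13:00, 14:15-18:00 (subtract 5h to convert from UTC+5).
Esperanza in UTC: 07:00-12:15, 13:15-17:00 (add 4h to convert from UTC-4).
Diego ∩ Pablo: 08:15-10:15, 12:30-13:00, 14:15-16:00.
Diego ∩ Pablo ∩ Esperanza: 08:15-10:15, 14:15-16:00.
The first common window of at least 45 minutes is 08:15-10:15, so the earliest start is 08:15.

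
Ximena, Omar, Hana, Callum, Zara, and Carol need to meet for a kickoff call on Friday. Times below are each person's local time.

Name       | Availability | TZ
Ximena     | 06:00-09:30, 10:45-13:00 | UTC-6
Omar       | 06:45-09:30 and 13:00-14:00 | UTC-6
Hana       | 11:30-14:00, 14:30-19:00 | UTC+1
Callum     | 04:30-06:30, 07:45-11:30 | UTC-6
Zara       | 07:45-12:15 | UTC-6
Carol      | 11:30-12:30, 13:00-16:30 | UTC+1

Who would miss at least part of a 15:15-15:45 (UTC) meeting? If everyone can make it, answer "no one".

Ximena in UTC: 12:00-15:30, 16:45-19:00 (add 6h to convert from UTC-6).
Omar in UTC: 12:45-15:30, 19:00-20:00 (add 6h to convert from UTC-6).
Hana in UTC: 10:30-13:00, 13:30-18:00 (subtract 1h to convert from UTC+1).
Callum in UTC: 10:30-12:30, 13:45-17:30 (add 6h to convert from UTC-6).
Zara in UTC: 13:45-18:15 (add 6h to convert from UTC-6).
Carol in UTC: 10:30-11:30, 12:00-15:30 (subtract 1h to convert from UTC+1).
Ximena: not fully free for 15:15-15:45. Omar: not fully free for 15:15-15:45. Hana: free for 15:15-15:45. Callum: free for 15:15-15:45. Zara: free for 15:15-15:45. Carol: not fully free for 15:15-15:45.

Carol, Omar, Ximena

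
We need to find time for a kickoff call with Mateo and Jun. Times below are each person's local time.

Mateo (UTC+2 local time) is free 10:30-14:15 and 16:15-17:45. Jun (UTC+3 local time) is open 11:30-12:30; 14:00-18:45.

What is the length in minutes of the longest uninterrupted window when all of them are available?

90

Mateo in UTC: 08:30-12:15, 14:15-15:45 (subtract 2h to convert from UTC+2).
Jun in UTC: 08:30-09:30, 11:00-15:45 (subtract 3h to convert from UTC+3).
Mateo ∩ Jun: 08:30-09:30, 11:00-12:15, 14:15-15:45.
The longest is 14:15-15:45 at 90 minutes.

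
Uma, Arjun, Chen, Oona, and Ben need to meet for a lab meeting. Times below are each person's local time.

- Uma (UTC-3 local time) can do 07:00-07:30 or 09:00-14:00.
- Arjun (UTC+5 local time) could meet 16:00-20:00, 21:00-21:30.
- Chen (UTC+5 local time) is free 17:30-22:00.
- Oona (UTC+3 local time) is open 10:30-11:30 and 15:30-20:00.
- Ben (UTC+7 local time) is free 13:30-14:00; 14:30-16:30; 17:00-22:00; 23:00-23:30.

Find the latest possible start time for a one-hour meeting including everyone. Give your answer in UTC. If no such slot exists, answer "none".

Uma in UTC: 10:00-10:30, 12:00-17:00 (add 3h to convert from UTC-3).
Arjun in UTC: 11:00-15:00, 16:00-16:30 (subtract 5h to convert from UTC+5).
Chen in UTC: 12:30-17:00 (subtract 5h to convert from UTC+5).
Oona in UTC: 07:30-08:30, 12:30-17:00 (subtract 3h to convert from UTC+3).
Ben in UTC: 06:30-07:00, 07:30-09:30, 10:00-15:00, 16:00-16:30 (subtract 7h to convert from UTC+7).
Uma ∩ Arjun: 12:00-15:00, 16:00-16:30.
Uma ∩ Arjun ∩ Chen: 12:30-15:00, 16:00-16:30.
Uma ∩ Arjun ∩ Chen ∩ Oona: 12:30-15:00, 16:00-16:30.
Uma ∩ Arjun ∩ Chen ∩ Oona ∩ Ben: 12:30-15:00, 16:00-16:30.
The last common window of at least 60 minutes is 12:30-15:00; a 60-minute meeting can start as late as 14:00 and still end by 15:00.

14:00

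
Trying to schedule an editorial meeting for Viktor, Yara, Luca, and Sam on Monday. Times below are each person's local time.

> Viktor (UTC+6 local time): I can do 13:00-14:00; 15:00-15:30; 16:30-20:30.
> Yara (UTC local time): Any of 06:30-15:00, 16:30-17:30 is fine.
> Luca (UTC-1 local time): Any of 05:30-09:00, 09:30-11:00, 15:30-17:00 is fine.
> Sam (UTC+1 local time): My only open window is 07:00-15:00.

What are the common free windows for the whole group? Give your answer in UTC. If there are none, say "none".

Viktor in UTC: 07:00-08:00, 09:00-09:30, 10:30-14:30 (subtract 6h to convert from UTC+6).
Yara in UTC: 06:30-15:00, 16:30-17:30.
Luca in UTC: 06:30-10:00, 10:30-12:00, 16:30-18:00 (add 1h to convert from UTC-1).
Sam in UTC: 06:00-14:00 (subtract 1h to convert from UTC+1).
Viktor ∩ Yara: 07:00-08:00, 09:00-09:30, 10:30-14:30.
Viktor ∩ Yara ∩ Luca: 07:00-08:00, 09:00-09:30, 10:30-12:00.
Viktor ∩ Yara ∩ Luca ∩ Sam: 07:00-08:00, 09:00-09:30, 10:30-12:00.

07:00-08:00, 09:00-09:30, 10:30-12:00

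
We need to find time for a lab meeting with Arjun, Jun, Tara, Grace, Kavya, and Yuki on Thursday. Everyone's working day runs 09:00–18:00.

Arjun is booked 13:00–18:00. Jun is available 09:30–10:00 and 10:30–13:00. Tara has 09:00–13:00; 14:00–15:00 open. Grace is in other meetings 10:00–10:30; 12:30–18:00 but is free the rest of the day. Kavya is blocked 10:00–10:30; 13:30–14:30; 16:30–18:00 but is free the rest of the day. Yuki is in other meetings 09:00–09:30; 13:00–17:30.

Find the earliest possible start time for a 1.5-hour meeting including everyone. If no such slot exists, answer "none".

Arjun free: 09:00-13:00 (invert busy blocks within the working day).
Jun free: 09:30-10:00, 10:30-13:00.
Tara free: 09:00-13:00, 14:00-15:00.
Grace free: 09:00-10:00, 10:30-12:30 (invert busy blocks within the working day).
Kavya free: 09:00-10:00, 10:30-13:30, 14:30-16:30 (invert busy blocks within the working day).
Yuki free: 09:30-13:00, 17:30-18:00 (invert busy blocks within the working day).
Arjun ∩ Jun: 09:30-10:00, 10:30-13:00.
Arjun ∩ Jun ∩ Tara: 09:30-10:00, 10:30-13:00.
Arjun ∩ Jun ∩ Tara ∩ Grace: 09:30-10:00, 10:30-12:30.
Arjun ∩ Jun ∩ Tara ∩ Grace ∩ Kavya: 09:30-10:00, 10:30-12:30.
Arjun ∩ Jun ∩ Tara ∩ Grace ∩ Kavya ∩ Yuki: 09:30-10:00, 10:30-12:30.
The first common window of at least 90 minutes is 10:30-12:30, so the earliest start is 10:30.

10:30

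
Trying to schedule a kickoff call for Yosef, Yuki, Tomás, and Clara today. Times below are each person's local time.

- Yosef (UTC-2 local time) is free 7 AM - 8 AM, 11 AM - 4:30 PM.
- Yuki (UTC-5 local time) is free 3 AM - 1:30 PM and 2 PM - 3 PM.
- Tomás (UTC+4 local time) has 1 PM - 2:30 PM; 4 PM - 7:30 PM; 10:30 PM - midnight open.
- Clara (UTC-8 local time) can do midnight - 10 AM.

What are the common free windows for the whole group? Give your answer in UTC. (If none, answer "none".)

09:00-10:00, 13:00-15:30

Yosef in UTC: 09:00-10:00, 13:00-18:30 (add 2h to convert from UTC-2).
Yuki in UTC: 08:00-18:30, 19:00-20:00 (add 5h to convert from UTC-5).
Tomás in UTC: 09:00-10:30, 12:00-15:30, 18:30-20:00 (subtract 4h to convert from UTC+4).
Clara in UTC: 08:00-18:00 (add 8h to convert from UTC-8).
Yosef ∩ Yuki: 09:00-10:00, 13:00-18:30.
Yosef ∩ Yuki ∩ Tomás: 09:00-10:00, 13:00-15:30.
Yosef ∩ Yuki ∩ Tomás ∩ Clara: 09:00-10:00, 13:00-15:30.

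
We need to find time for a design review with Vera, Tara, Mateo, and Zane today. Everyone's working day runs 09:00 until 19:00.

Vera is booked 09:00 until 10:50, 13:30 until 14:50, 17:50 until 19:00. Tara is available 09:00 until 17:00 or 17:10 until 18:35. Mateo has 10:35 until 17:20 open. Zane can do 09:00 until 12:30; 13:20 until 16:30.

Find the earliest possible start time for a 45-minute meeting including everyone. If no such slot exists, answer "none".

10:50

Vera free: 10:50-13:30, 14:50-17:50 (invert busy blocks within the working day).
Tara free: 09:00-17:00, 17:10-18:35.
Mateo free: 10:35-17:20.
Zane free: 09:00-12:30, 13:20-16:30.
Vera ∩ Tara: 10:50-13:30, 14:50-17:00, 17:10-17:50.
Vera ∩ Tara ∩ Mateo: 10:50-13:30, 14:50-17:00, 17:10-17:20.
Vera ∩ Tara ∩ Mateo ∩ Zane: 10:50-12:30, 13:20-13:30, 14:50-16:30.
Those are the intersection windows.
The first common window of at least 45 minutes is 10:50-12:30, so the earliest start is 10:50.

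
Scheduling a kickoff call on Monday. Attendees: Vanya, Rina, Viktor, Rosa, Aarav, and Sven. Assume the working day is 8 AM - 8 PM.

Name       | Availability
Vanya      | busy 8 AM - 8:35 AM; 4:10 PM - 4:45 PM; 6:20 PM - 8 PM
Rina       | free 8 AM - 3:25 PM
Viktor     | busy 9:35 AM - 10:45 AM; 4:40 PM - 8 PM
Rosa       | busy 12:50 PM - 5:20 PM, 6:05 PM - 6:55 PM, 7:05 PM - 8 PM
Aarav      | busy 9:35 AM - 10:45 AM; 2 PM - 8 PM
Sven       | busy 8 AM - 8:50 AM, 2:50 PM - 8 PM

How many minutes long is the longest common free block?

Vanya free: 08:35-16:10, 16:45-18:20 (invert busy blocks within the working day).
Rina free: 08:00-15:25.
Viktor free: 08:00-09:35, 10:45-16:40 (invert busy blocks within the working day).
Rosa free: 08:00-12:50, 17:20-18:05, 18:55-19:05 (invert busy blocks within the working day).
Aarav free: 08:00-09:35, 10:45-14:00 (invert busy blocks within the working day).
Sven free: 08:50-14:50 (invert busy blocks within the working day).
Vanya ∩ Rina: 08:35-15:25.
Vanya ∩ Rina ∩ Viktor: 08:35-09:35, 10:45-15:25.
Vanya ∩ Rina ∩ Viktor ∩ Rosa: 08:35-09:35, 10:45-12:50.
Vanya ∩ Rina ∩ Viktor ∩ Rosa ∩ Aarav: 08:35-09:35, 10:45-12:50.
Vanya ∩ Rina ∩ Viktor ∩ Rosa ∩ Aarav ∩ Sven: 08:50-09:35, 10:45-12:50.
Those are the intersection windows.
The longest is 10:45-12:50 at 125 minutes.

125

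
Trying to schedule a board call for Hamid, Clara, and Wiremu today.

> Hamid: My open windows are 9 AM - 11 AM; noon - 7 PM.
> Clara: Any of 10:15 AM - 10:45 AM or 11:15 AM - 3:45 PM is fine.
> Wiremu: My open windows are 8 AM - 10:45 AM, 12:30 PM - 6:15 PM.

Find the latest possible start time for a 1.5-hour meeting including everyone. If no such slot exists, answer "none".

Hamid ∩ Clara: 10:15-10:45, 12:00-15:45.
Hamid ∩ Clara ∩ Wiremu: 10:15-10:45, 12:30-15:45.
So the common availability across everyone is 10:15-10:45, 12:30-15:45.
The last common window of at least 90 minutes is 12:30-15:45; a 90-minute meeting can start as late as 14:15 and still end by 15:45.

14:15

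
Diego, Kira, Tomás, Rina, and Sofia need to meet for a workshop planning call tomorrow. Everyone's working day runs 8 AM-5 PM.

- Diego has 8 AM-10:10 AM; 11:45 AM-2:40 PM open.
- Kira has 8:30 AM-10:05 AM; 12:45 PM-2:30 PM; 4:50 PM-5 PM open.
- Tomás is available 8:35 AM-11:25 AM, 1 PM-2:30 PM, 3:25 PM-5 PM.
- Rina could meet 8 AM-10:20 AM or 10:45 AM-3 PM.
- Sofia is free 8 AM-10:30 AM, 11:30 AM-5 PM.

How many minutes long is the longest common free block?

Diego ∩ Kira: 08:30-10:05, 12:45-14:30.
Diego ∩ Kira ∩ Tomás: 08:35-10:05, 13:00-14:30.
Diego ∩ Kira ∩ Tomás ∩ Rina: 08:35-10:05, 13:00-14:30.
Diego ∩ Kira ∩ Tomás ∩ Rina ∩ Sofia: 08:35-10:05, 13:00-14:30.
So the common availability across everyone is 08:35-10:05, 13:00-14:30.
The longest is 08:35-10:05 at 90 minutes.

90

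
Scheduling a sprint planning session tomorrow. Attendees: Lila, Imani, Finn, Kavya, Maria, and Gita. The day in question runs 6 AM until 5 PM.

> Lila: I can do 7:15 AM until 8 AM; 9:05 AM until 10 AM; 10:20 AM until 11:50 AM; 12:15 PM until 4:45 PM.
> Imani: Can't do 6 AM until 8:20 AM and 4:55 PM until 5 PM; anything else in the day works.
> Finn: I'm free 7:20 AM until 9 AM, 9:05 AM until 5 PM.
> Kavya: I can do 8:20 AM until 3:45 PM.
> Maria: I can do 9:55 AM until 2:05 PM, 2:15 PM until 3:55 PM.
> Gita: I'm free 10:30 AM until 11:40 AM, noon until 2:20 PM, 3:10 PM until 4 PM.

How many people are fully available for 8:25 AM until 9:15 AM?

Lila free: 07:15-08:00, 09:05-10:00, 10:20-11:50, 12:15-16:45.
Imani free: 08:20-16:55 (invert busy blocks within the working day).
Finn free: 07:20-09:00, 09:05-17:00.
Kavya free: 08:20-15:45.
Maria free: 09:55-14:05, 14:15-15:55.
Gita free: 10:30-11:40, 12:00-14:20, 15:10-16:00.
Imani and Kavya can make the full 08:25-09:15 slot — that's 2.

2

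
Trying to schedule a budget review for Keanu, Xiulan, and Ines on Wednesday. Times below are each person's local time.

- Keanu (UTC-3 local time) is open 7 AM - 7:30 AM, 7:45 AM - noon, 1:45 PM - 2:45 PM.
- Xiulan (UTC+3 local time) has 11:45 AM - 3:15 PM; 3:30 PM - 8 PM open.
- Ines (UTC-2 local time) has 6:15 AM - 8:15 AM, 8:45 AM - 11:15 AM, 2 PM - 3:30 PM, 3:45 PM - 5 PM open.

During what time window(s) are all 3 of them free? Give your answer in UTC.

Keanu in UTC: 10:00-10:30, 10:45-15:00, 16:45-17:45 (add 3h to convert from UTC-3).
Xiulan in UTC: 08:45-12:15, 12:30-17:00 (subtract 3h to convert from UTC+3).
Ines in UTC: 08:15-10:15, 10:45-13:15, 16:00-17:30, 17:45-19:00 (add 2h to convert from UTC-2).
Keanu ∩ Xiulan: 10:00-10:30, 10:45-12:15, 12:30-15:00, 16:45-17:00.
Keanu ∩ Xiulan ∩ Ines: 10:00-10:15, 10:45-12:15, 12:30-13:15, 16:45-17:00.

10:00-10:15, 10:45-12:15, 12:30-13:15, 16:45-17:00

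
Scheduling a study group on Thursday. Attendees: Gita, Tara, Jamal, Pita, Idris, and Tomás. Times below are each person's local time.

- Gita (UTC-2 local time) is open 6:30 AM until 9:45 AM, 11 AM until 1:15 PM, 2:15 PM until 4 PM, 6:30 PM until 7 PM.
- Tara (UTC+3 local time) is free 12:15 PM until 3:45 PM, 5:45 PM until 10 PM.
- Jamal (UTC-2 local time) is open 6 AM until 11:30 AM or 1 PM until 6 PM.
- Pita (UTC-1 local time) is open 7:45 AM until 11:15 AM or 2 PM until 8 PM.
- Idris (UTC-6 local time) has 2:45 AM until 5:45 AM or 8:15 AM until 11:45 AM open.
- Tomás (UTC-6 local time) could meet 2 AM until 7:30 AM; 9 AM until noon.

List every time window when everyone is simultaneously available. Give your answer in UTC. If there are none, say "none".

09:15-11:45, 15:00-15:15, 16:15-17:45

Gita in UTC: 08:30-11:45, 13:00-15:15, 16:15-18:00, 20:30-21:00 (add 2h to convert from UTC-2).
Tara in UTC: 09:15-12:45, 14:45-19:00 (subtract 3h to convert from UTC+3).
Jamal in UTC: 08:00-13:30, 15:00-20:00 (add 2h to convert from UTC-2).
Pita in UTC: 08:45-12:15, 15:00-21:00 (add 1h to convert from UTC-1).
Idris in UTC: 08:45-11:45, 14:15-17:45 (add 6h to convert from UTC-6).
Tomás in UTC: 08:00-13:30, 15:00-18:00 (add 6h to convert from UTC-6).
Gita ∩ Tara: 09:15-11:45, 14:45-15:15, 16:15-18:00.
Gita ∩ Tara ∩ Jamal: 09:15-11:45, 15:00-15:15, 16:15-18:00.
Gita ∩ Tara ∩ Jamal ∩ Pita: 09:15-11:45, 15:00-15:15, 16:15-18:00.
Gita ∩ Tara ∩ Jamal ∩ Pita ∩ Idris: 09:15-11:45, 15:00-15:15, 16:15-17:45.
Gita ∩ Tara ∩ Jamal ∩ Pita ∩ Idris ∩ Tomás: 09:15-11:45, 15:00-15:15, 16:15-17:45.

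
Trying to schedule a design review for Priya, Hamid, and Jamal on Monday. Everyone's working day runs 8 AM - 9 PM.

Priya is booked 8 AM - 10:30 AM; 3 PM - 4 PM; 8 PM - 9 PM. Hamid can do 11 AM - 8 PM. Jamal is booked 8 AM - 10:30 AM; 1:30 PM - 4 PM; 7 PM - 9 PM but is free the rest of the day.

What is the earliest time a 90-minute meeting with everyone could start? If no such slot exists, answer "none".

Priya free: 10:30-15:00, 16:00-20:00 (invert busy blocks within the working day).
Hamid free: 11:00-20:00.
Jamal free: 10:30-13:30, 16:00-19:00 (invert busy blocks within the working day).
Priya ∩ Hamid: 11:00-15:00, 16:00-20:00.
Priya ∩ Hamid ∩ Jamal: 11:00-13:30, 16:00-19:00.
So the common availability across everyone is 11:00-13:30, 16:00-19:00.
The first common window of at least 90 minutes is 11:00-13:30, so the earliest start is 11:00.

11:00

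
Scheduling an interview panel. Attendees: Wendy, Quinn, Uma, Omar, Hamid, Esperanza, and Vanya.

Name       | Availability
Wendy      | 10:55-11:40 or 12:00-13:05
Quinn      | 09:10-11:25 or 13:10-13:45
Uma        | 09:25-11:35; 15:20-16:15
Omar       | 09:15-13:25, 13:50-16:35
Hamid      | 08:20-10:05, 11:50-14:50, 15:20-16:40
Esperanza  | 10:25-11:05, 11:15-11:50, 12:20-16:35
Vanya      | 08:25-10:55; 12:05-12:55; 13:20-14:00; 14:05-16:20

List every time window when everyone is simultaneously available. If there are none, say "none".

none

Wendy ∩ Quinn: 10:55-11:25.
Wendy ∩ Quinn ∩ Uma: 10:55-11:25.
Wendy ∩ Quinn ∩ Uma ∩ Omar: 10:55-11:25.
Wendy ∩ Quinn ∩ Uma ∩ Omar ∩ Hamid: ∅.
Wendy ∩ Quinn ∩ Uma ∩ Omar ∩ Hamid ∩ Esperanza: ∅.
Wendy ∩ Quinn ∩ Uma ∩ Omar ∩ Hamid ∩ Esperanza ∩ Vanya: ∅.
There is no time when everyone is free.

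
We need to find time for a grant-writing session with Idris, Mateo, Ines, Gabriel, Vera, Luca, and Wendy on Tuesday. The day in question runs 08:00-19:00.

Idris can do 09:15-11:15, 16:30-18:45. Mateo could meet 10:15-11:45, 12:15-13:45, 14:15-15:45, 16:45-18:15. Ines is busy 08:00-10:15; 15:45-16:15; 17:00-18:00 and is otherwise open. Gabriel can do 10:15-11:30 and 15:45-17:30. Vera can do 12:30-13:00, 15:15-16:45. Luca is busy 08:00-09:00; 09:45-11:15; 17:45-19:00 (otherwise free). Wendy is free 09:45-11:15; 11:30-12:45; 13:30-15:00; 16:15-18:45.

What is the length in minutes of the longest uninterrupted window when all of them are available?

0

Idris free: 09:15-11:15, 16:30-18:45.
Mateo free: 10:15-11:45, 12:15-13:45, 14:15-15:45, 16:45-18:15.
Ines free: 10:15-15:45, 16:15-17:00, 18:00-19:00 (invert busy blocks within the working day).
Gabriel free: 10:15-11:30, 15:45-17:30.
Vera free: 12:30-13:00, 15:15-16:45.
Luca free: 09:00-09:45, 11:15-17:45 (invert busy blocks within the working day).
Wendy free: 09:45-11:15, 11:30-12:45, 13:30-15:00, 16:15-18:45.
Idris ∩ Mateo: 10:15-11:15, 16:45-18:15.
Idris ∩ Mateo ∩ Ines: 10:15-11:15, 16:45-17:00, 18:00-18:15.
Idris ∩ Mateo ∩ Ines ∩ Gabriel: 10:15-11:15, 16:45-17:00.
Idris ∩ Mateo ∩ Ines ∩ Gabriel ∩ Vera: ∅.
Idris ∩ Mateo ∩ Ines ∩ Gabriel ∩ Vera ∩ Luca: ∅.
Idris ∩ Mateo ∩ Ines ∩ Gabriel ∩ Vera ∩ Luca ∩ Wendy: ∅.
There is no time when everyone is free.
No common window exists, so the longest block is 0 minutes.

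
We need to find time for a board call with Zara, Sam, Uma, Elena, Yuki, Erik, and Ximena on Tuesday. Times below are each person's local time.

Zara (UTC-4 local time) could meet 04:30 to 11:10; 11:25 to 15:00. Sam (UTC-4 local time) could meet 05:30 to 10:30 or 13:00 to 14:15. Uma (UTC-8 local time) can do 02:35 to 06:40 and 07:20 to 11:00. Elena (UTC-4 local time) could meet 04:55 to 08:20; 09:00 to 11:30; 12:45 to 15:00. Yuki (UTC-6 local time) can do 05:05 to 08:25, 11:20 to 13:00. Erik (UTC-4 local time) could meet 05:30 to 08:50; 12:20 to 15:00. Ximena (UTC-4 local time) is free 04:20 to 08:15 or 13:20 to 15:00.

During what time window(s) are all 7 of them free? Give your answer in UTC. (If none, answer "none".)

Zara in UTC: 08:30-15:10, 15:25-19:00 (add 4h to convert from UTC-4).
Sam in UTC: 09:30-14:30, 17:00-18:15 (add 4h to convert from UTC-4).
Uma in UTC: 10:35-14:40, 15:20-19:00 (add 8h to convert from UTC-8).
Elena in UTC: 08:55-12:20, 13:00-15:30, 16:45-19:00 (add 4h to convert from UTC-4).
Yuki in UTC: 11:05-14:25, 17:20-19:00 (add 6h to convert from UTC-6).
Erik in UTC: 09:30-12:50, 16:20-19:00 (add 4h to convert from UTC-4).
Ximena in UTC: 08:20-12:15, 17:20-19:00 (add 4h to convert from UTC-4).
Zara ∩ Sam: 09:30-14:30, 17:00-18:15.
Zara ∩ Sam ∩ Uma: 10:35-14:30, 17:00-18:15.
Zara ∩ Sam ∩ Uma ∩ Elena: 10:35-12:20, 13:00-14:30, 17:00-18:15.
Zara ∩ Sam ∩ Uma ∩ Elena ∩ Yuki: 11:05-12:20, 13:00-14:25, 17:20-18:15.
Zara ∩ Sam ∩ Uma ∩ Elena ∩ Yuki ∩ Erik: 11:05-12:20, 17:20-18:15.
Zara ∩ Sam ∩ Uma ∩ Elena ∩ Yuki ∩ Erik ∩ Ximena: 11:05-12:15, 17:20-18:15.

11:05-12:15, 17:20-18:15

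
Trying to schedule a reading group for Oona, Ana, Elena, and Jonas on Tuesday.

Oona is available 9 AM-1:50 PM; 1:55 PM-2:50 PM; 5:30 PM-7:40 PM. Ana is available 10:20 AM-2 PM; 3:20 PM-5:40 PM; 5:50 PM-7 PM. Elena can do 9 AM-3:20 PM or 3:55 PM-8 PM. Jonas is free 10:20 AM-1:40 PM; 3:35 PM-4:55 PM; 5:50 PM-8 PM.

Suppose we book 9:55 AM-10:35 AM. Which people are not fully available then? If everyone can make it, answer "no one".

Ana, Jonas

Oona: free for 09:55-10:35. Ana: not fully free for 09:55-10:35. Elena: free for 09:55-10:35. Jonas: not fully free for 09:55-10:35.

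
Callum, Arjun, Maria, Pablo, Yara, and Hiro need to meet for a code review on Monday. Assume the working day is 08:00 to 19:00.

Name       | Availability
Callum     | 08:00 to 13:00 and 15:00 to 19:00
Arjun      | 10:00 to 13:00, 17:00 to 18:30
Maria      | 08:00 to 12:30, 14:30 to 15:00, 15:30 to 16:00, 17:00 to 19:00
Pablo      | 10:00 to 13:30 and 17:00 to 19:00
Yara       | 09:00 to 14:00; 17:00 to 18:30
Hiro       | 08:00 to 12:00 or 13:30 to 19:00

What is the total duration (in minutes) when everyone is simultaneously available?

210

Callum ∩ Arjun: 10:00-13:00, 17:00-18:30.
Callum ∩ Arjun ∩ Maria: 10:00-12:30, 17:00-18:30.
Callum ∩ Arjun ∩ Maria ∩ Pablo: 10:00-12:30, 17:00-18:30.
Callum ∩ Arjun ∩ Maria ∩ Pablo ∩ Yara: 10:00-12:30, 17:00-18:30.
Callum ∩ Arjun ∩ Maria ∩ Pablo ∩ Yara ∩ Hiro: 10:00-12:00, 17:00-18:30.
Summing the common windows: 120 + 90 = 210 minutes.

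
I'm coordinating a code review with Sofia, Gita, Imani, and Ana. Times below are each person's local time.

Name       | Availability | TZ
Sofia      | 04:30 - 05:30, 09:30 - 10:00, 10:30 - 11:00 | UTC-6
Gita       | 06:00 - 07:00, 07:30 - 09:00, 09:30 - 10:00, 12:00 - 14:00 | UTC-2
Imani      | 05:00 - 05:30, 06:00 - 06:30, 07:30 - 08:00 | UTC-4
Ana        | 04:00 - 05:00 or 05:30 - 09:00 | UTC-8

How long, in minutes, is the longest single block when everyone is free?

0

Sofia in UTC: 10:30-11:30, 15:30-16:00, 16:30-17:00 (add 6h to convert from UTC-6).
Gita in UTC: 08:00-09:00, 09:30-11:00, 11:30-12:00, 14:00-16:00 (add 2h to convert from UTC-2).
Imani in UTC: 09:00-09:30, 10:00-10:30, 11:30-12:00 (add 4h to convert from UTC-4).
Ana in UTC: 12:00-13:00, 13:30-17:00 (add 8h to convert from UTC-8).
Sofia ∩ Gita: 10:30-11:00, 15:30-16:00.
Sofia ∩ Gita ∩ Imani: ∅.
Sofia ∩ Gita ∩ Imani ∩ Ana: ∅.
There is no time when everyone is free.
No common window exists, so the longest block is 0 minutes.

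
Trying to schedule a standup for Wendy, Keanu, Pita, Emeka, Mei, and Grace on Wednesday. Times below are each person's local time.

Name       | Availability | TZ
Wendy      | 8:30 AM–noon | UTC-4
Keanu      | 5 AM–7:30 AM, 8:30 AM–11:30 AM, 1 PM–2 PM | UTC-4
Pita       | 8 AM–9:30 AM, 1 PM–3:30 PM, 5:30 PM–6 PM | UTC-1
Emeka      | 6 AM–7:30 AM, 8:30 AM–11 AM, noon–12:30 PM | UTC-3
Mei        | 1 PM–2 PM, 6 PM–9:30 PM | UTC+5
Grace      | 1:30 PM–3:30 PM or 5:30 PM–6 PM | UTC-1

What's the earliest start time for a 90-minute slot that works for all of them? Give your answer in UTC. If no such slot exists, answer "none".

Wendy in UTC: 12:30-16:00 (add 4h to convert from UTC-4).
Keanu in UTC: 09:00-11:30, 12:30-15:30, 17:00-18:00 (add 4h to convert from UTC-4).
Pita in UTC: 09:00-10:30, 14:00-16:30, 18:30-19:00 (add 1h to convert from UTC-1).
Emeka in UTC: 09:00-10:30, 11:30-14:00, 15:00-15:30 (add 3h to convert from UTC-3).
Mei in UTC: 08:00-09:00, 13:00-16:30 (subtract 5h to convert from UTC+5).
Grace in UTC: 14:30-16:30, 18:30-19:00 (add 1h to convert from UTC-1).
Wendy ∩ Keanu: 12:30-15:30.
Wendy ∩ Keanu ∩ Pita: 14:00-15:30.
Wendy ∩ Keanu ∩ Pita ∩ Emeka: 15:00-15:30.
Wendy ∩ Keanu ∩ Pita ∩ Emeka ∩ Mei: 15:00-15:30.
Wendy ∩ Keanu ∩ Pita ∩ Emeka ∩ Mei ∩ Grace: 15:00-15:30.
Those are the intersection windows.
No common window is at least 90 minutes long.

none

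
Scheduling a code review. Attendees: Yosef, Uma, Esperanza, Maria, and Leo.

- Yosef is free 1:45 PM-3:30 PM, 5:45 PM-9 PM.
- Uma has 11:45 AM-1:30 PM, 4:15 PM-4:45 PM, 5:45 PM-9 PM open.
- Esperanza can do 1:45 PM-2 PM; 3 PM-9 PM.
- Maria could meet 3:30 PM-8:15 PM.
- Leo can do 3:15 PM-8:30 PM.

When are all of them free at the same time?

17:45-20:15

Yosef ∩ Uma: 17:45-21:00.
Yosef ∩ Uma ∩ Esperanza: 17:45-21:00.
Yosef ∩ Uma ∩ Esperanza ∩ Maria: 17:45-20:15.
Yosef ∩ Uma ∩ Esperanza ∩ Maria ∩ Leo: 17:45-20:15.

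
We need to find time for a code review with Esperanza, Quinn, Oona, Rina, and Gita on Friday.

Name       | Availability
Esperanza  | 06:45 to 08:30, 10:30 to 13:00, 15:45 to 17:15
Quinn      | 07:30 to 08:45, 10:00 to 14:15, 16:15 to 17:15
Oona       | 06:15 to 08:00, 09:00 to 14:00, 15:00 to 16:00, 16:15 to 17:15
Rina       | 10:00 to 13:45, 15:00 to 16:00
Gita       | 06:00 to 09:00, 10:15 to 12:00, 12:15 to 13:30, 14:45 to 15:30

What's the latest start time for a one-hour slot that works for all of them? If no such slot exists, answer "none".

11:00

Esperanza ∩ Quinn: 07:30-08:30, 10:30-13:00, 16:15-17:15.
Esperanza ∩ Quinn ∩ Oona: 07:30-08:00, 10:30-13:00, 16:15-17:15.
Esperanza ∩ Quinn ∩ Oona ∩ Rina: 10:30-13:00.
Esperanza ∩ Quinn ∩ Oona ∩ Rina ∩ Gita: 10:30-12:00, 12:15-13:00.
Those are the intersection windows.
The last common window of at least 60 minutes is 10:30-12:00; a 60-minute meeting can start as late as 11:00 and still end by 12:00.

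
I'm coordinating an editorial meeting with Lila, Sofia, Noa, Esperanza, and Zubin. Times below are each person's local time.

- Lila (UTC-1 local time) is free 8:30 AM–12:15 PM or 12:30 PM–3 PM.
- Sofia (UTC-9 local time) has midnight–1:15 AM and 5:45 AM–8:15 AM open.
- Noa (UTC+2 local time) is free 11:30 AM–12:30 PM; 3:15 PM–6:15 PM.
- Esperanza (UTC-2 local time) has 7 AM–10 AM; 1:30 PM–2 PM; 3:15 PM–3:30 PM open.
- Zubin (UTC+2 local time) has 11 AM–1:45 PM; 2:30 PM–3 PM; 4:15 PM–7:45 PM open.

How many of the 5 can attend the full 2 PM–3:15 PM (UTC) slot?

2

Lila in UTC: 09:30-13:15, 13:30-16:00 (add 1h to convert from UTC-1).
Sofia in UTC: 09:00-10:15, 14:45-17:15 (add 9h to convert from UTC-9).
Noa in UTC: 09:30-10:30, 13:15-16:15 (subtract 2h to convert from UTC+2).
Esperanza in UTC: 09:00-12:00, 15:30-16:00, 17:15-17:30 (add 2h to convert from UTC-2).
Zubin in UTC: 09:00-11:45, 12:30-13:00, 14:15-17:45 (subtract 2h to convert from UTC+2).
Lila and Noa can make the full 14:00-15:15 slot — that's 2.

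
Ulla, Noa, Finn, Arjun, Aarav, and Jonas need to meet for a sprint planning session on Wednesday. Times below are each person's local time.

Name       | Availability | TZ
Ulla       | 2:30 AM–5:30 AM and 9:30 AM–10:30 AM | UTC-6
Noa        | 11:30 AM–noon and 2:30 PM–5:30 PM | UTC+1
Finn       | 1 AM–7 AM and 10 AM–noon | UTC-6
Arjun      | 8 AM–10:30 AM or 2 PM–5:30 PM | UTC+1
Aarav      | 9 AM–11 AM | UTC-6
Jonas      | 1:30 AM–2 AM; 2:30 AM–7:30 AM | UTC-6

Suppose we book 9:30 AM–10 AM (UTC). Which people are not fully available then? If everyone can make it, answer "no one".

Aarav, Arjun, Noa

Ulla in UTC: 08:30-11:30, 15:30-16:30 (add 6h to convert from UTC-6).
Noa in UTC: 10:30-11:00, 13:30-16:30 (subtract 1h to convert from UTC+1).
Finn in UTC: 07:00-13:00, 16:00-18:00 (add 6h to convert from UTC-6).
Arjun in UTC: 07:00-09:30, 13:00-16:30 (subtract 1h to convert from UTC+1).
Aarav in UTC: 15:00-17:00 (add 6h to convert from UTC-6).
Jonas in UTC: 07:30-08:00, 08:30-13:30 (add 6h to convert from UTC-6).
Ulla: free for 09:30-10:00. Noa: not fully free for 09:30-10:00. Finn: free for 09:30-10:00. Arjun: not fully free for 09:30-10:00. Aarav: not fully free for 09:30-10:00. Jonas: free for 09:30-10:00.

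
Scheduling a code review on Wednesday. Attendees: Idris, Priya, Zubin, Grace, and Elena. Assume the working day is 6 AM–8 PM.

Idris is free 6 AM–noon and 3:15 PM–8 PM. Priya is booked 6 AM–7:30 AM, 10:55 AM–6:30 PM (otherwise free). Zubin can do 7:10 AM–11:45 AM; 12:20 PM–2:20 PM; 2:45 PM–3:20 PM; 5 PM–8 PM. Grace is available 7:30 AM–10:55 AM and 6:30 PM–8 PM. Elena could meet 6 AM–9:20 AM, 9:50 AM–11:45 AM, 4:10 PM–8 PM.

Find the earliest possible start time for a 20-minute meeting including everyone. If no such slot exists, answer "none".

07:30

Idris free: 06:00-12:00, 15:15-20:00.
Priya free: 07:30-10:55, 18:30-20:00 (invert busy blocks within the working day).
Zubin free: 07:10-11:45, 12:20-14:20, 14:45-15:20, 17:00-20:00.
Grace free: 07:30-10:55, 18:30-20:00.
Elena free: 06:00-09:20, 09:50-11:45, 16:10-20:00.
Idris ∩ Priya: 07:30-10:55, 18:30-20:00.
Idris ∩ Priya ∩ Zubin: 07:30-10:55, 18:30-20:00.
Idris ∩ Priya ∩ Zubin ∩ Grace: 07:30-10:55, 18:30-20:00.
Idris ∩ Priya ∩ Zubin ∩ Grace ∩ Elena: 07:30-09:20, 09:50-10:55, 18:30-20:00.
The first common window of at least 20 minutes is 07:30-09:20, so the earliest start is 07:30.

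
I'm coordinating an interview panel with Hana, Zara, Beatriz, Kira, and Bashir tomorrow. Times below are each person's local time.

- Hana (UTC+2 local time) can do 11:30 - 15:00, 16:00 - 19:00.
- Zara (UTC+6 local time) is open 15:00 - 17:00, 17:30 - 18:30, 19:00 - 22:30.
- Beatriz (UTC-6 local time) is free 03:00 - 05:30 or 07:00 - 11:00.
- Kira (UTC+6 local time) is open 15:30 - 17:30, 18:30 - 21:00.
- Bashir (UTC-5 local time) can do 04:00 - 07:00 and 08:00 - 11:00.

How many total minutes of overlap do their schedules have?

150

Hana in UTC: 09:30-13:00, 14:00-17:00 (subtract 2h to convert from UTC+2).
Zara in UTC: 09:00-11:00, 11:30-12:30, 13:00-16:30 (subtract 6h to convert from UTC+6).
Beatriz in UTC: 09:00-11:30, 13:00-17:00 (add 6h to convert from UTC-6).
Kira in UTC: 09:30-11:30, 12:30-15:00 (subtract 6h to convert from UTC+6).
Bashir in UTC: 09:00-12:00, 13:00-16:00 (add 5h to convert from UTC-5).
Hana ∩ Zara: 09:30-11:00, 11:30-12:30, 14:00-16:30.
Hana ∩ Zara ∩ Beatriz: 09:30-11:00, 14:00-16:30.
Hana ∩ Zara ∩ Beatriz ∩ Kira: 09:30-11:00, 14:00-15:00.
Hana ∩ Zara ∩ Beatriz ∩ Kira ∩ Bashir: 09:30-11:00, 14:00-15:00.
Summing the common windows: 90 + 60 = 150 minutes.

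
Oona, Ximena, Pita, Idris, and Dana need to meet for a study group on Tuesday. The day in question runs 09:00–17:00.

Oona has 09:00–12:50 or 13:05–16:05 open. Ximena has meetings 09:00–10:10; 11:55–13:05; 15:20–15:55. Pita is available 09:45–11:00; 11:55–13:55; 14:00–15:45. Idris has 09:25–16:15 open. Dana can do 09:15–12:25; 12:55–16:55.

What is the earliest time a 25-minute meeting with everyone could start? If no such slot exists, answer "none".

10:10

Oona free: 09:00-12:50, 13:05-16:05.
Ximena free: 10:10-11:55, 13:05-15:20, 15:55-17:00 (invert busy blocks within the working day).
Pita free: 09:45-11:00, 11:55-13:55, 14:00-15:45.
Idris free: 09:25-16:15.
Dana free: 09:15-12:25, 12:55-16:55.
Oona ∩ Ximena: 10:10-11:55, 13:05-15:20, 15:55-16:05.
Oona ∩ Ximena ∩ Pita: 10:10-11:00, 13:05-13:55, 14:00-15:20.
Oona ∩ Ximena ∩ Pita ∩ Idris: 10:10-11:00, 13:05-13:55, 14:00-15:20.
Oona ∩ Ximena ∩ Pita ∩ Idris ∩ Dana: 10:10-11:00, 13:05-13:55, 14:00-15:20.
Those are the intersection windows.
The first common window of at least 25 minutes is 10:10-11:00, so the earliest start is 10:10.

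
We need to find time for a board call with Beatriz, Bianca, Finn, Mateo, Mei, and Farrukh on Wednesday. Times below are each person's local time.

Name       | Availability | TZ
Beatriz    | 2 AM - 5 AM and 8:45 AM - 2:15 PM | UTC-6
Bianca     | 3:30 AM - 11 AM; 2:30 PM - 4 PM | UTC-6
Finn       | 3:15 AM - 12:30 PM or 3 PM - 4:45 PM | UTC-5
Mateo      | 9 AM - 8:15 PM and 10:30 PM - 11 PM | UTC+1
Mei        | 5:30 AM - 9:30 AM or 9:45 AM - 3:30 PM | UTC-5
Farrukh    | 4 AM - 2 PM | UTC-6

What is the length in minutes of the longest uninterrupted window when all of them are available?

Beatriz in UTC: 08:00-11:00, 14:45-20:15 (add 6h to convert from UTC-6).
Bianca in UTC: 09:30-17:00, 20:30-22:00 (add 6h to convert from UTC-6).
Finn in UTC: 08:15-17:30, 20:00-21:45 (add 5h to convert from UTC-5).
Mateo in UTC: 08:00-19:15, 21:30-22:00 (subtract 1h to convert from UTC+1).
Mei in UTC: 10:30-14:30, 14:45-20:30 (add 5h to convert from UTC-5).
Farrukh in UTC: 10:00-20:00 (add 6h to convert from UTC-6).
Beatriz ∩ Bianca: 09:30-11:00, 14:45-17:00.
Beatriz ∩ Bianca ∩ Finn: 09:30-11:00, 14:45-17:00.
Beatriz ∩ Bianca ∩ Finn ∩ Mateo: 09:30-11:00, 14:45-17:00.
Beatriz ∩ Bianca ∩ Finn ∩ Mateo ∩ Mei: 10:30-11:00, 14:45-17:00.
Beatriz ∩ Bianca ∩ Finn ∩ Mateo ∩ Mei ∩ Farrukh: 10:30-11:00, 14:45-17:00.
The longest is 14:45-17:00 at 135 minutes.

135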